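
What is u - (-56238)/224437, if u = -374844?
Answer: -816784530/2179 ≈ -3.7484e+5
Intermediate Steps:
u - (-56238)/224437 = -374844 - (-56238)/224437 = -374844 - 1*(-546/2179) = -374844 + 546/2179 = -816784530/2179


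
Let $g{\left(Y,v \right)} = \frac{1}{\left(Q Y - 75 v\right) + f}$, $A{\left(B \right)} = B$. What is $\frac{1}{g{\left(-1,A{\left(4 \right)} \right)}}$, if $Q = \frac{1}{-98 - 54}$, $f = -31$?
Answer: $- \frac{50311}{152} \approx -330.99$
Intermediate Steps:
$Q = - \frac{1}{152}$ ($Q = \frac{1}{-152} = - \frac{1}{152} \approx -0.0065789$)
$g{\left(Y,v \right)} = \frac{1}{-31 - 75 v - \frac{Y}{152}}$ ($g{\left(Y,v \right)} = \frac{1}{\left(- \frac{Y}{152} - 75 v\right) - 31} = \frac{1}{\left(- 75 v - \frac{Y}{152}\right) - 31} = \frac{1}{-31 - 75 v - \frac{Y}{152}}$)
$\frac{1}{g{\left(-1,A{\left(4 \right)} \right)}} = \frac{1}{\left(-152\right) \frac{1}{4712 - 1 + 11400 \cdot 4}} = \frac{1}{\left(-152\right) \frac{1}{4712 - 1 + 45600}} = \frac{1}{\left(-152\right) \frac{1}{50311}} = \frac{1}{- \frac{152}{50311}} = - \frac{50311}{152}$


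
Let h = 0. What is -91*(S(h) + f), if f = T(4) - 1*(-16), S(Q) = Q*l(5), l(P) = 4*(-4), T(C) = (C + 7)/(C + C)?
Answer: -12649/8 ≈ -1581.1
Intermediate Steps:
T(C) = (7 + C)/(2*C) (T(C) = (7 + C)/((2*C)) = (7 + C)*(1/(2*C)) = (7 + C)/(2*C))
l(P) = -16
S(Q) = -16*Q (S(Q) = Q*(-16) = -16*Q)
f = 139/8 (f = (½)*(7 + 4)/4 - 1*(-16) = (½)*(¼)*11 + 16 = 11/8 + 16 = 139/8 ≈ 17.375)
-91*(S(h) + f) = -91*(-16*0 + 139/8) = -91*(0 + 139/8) = -91*139/8 = -12649/8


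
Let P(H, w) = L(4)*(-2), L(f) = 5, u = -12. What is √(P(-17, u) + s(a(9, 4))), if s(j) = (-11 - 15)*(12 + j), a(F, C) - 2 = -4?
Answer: 3*I*√30 ≈ 16.432*I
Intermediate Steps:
a(F, C) = -2 (a(F, C) = 2 - 4 = -2)
P(H, w) = -10 (P(H, w) = 5*(-2) = -10)
s(j) = -312 - 26*j (s(j) = -26*(12 + j) = -312 - 26*j)
√(P(-17, u) + s(a(9, 4))) = √(-10 + (-312 - 26*(-2))) = √(-10 + (-312 + 52)) = √(-10 - 260) = √(-270) = 3*I*√30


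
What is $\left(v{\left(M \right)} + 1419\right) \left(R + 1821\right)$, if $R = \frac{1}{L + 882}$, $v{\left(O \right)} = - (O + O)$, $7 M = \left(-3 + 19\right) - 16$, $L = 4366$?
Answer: $\frac{13560828171}{5248} \approx 2.584 \cdot 10^{6}$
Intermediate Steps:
$M = 0$ ($M = \frac{\left(-3 + 19\right) - 16}{7} = \frac{16 - 16}{7} = \frac{1}{7} \cdot 0 = 0$)
$v{\left(O \right)} = - 2 O$
$R = \frac{1}{5248}$ ($R = \frac{1}{4366 + 882} = \frac{1}{5248} \approx 0.00019055$)
$\left(v{\left(M \right)} + 1419\right) \left(R + 1821\right) = \left(\left(-2\right) 0 + 1419\right) \left(\frac{1}{5248} + 1821\right) = \left(0 + 1419\right) \frac{9556609}{5248} = 1419 \cdot \frac{9556609}{5248} = \frac{13560828171}{5248}$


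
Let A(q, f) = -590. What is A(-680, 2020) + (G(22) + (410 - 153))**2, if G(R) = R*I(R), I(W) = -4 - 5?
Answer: 2891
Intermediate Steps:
I(W) = -9
G(R) = -9*R (G(R) = R*(-9) = -9*R)
A(-680, 2020) + (G(22) + (410 - 153))**2 = -590 + (-9*22 + (410 - 153))**2 = -590 + (-198 + 257)**2 = -590 + 59**2 = -590 + 3481 = 2891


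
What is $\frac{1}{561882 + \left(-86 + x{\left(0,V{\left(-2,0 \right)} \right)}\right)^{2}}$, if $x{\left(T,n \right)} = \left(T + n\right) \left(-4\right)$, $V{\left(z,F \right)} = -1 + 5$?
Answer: $\frac{1}{572286} \approx 1.7474 \cdot 10^{-6}$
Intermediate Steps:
$V{\left(z,F \right)} = 4$
$x{\left(T,n \right)} = - 4 T - 4 n$
$\frac{1}{561882 + \left(-86 + x{\left(0,V{\left(-2,0 \right)} \right)}\right)^{2}} = \frac{1}{561882 + \left(-86 - 16\right)^{2}} = \frac{1}{561882 + \left(-102\right)^{2}} = \frac{1}{561882 + 10404} = \frac{1}{572286}$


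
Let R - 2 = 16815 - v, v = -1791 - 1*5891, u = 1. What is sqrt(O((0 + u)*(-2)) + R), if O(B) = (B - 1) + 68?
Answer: 2*sqrt(6141) ≈ 156.73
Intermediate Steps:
v = -7682 (v = -1791 - 5891 = -7682)
R = 24499 (R = 2 + (16815 - 1*(-7682)) = 2 + (16815 + 7682) = 2 + 24497 = 24499)
O(B) = 67 + B (O(B) = (-1 + B) + 68 = 67 + B)
sqrt(O((0 + u)*(-2)) + R) = sqrt((67 + (0 + 1)*(-2)) + 24499) = sqrt((67 + 1*(-2)) + 24499) = sqrt((67 - 2) + 24499) = sqrt(65 + 24499) = sqrt(24564) = 2*sqrt(6141)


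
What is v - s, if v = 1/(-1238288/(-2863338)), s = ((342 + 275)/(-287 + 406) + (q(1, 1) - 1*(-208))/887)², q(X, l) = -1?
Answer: -186560836562647915/6898153132527496 ≈ -27.045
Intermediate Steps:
s = 327083335744/11141435809 (s = ((342 + 275)/(-287 + 406) + (-1 - 1*(-208))/887)² = (617/119 + (-1 + 208)*(1/887))² = (617*(1/119) + 207*(1/887))² = (617/119 + 207/887)² = (571912/105553)² = 327083335744/11141435809 ≈ 29.357)
v = 1431669/619144 (v = 1/(-1238288*(-1/2863338)) = 1/(619144/1431669) = 1431669/619144 ≈ 2.3123)
v - s = 1431669/619144 - 1*327083335744/11141435809 = 1431669/619144 - 327083335744/11141435809 = -186560836562647915/6898153132527496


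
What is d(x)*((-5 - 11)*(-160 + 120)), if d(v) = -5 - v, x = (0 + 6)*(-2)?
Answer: 4480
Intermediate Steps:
x = -12 (x = 6*(-2) = -12)
d(x)*((-5 - 11)*(-160 + 120)) = (-5 - 1*(-12))*((-5 - 11)*(-160 + 120)) = (-5 + 12)*(-16*(-40)) = 7*640 = 4480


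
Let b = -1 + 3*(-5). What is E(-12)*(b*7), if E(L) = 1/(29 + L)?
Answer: -112/17 ≈ -6.5882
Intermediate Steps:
b = -16 (b = -1 - 15 = -16)
E(-12)*(b*7) = (-16*7)/(29 - 12) = -112/17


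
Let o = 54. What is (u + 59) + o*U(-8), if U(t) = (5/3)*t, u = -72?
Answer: -733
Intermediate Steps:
U(t) = 5*t/3 (U(t) = (5*(1/3))*t = 5*t/3)
(u + 59) + o*U(-8) = (-72 + 59) + 54*((5/3)*(-8)) = -13 + 54*(-40/3) = -13 - 720 = -733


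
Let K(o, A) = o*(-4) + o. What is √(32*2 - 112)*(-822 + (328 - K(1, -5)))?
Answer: -1964*I*√3 ≈ -3401.7*I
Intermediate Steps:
K(o, A) = -3*o (K(o, A) = -4*o + o = -3*o)
√(32*2 - 112)*(-822 + (328 - K(1, -5))) = √(32*2 - 112)*(-822 + (328 - (-3))) = √(64 - 112)*(-822 + (328 - 1*(-3))) = √(-48)*(-822 + (328 + 3)) = (4*I*√3)*(-822 + 331) = (4*I*√3)*(-491) = -1964*I*√3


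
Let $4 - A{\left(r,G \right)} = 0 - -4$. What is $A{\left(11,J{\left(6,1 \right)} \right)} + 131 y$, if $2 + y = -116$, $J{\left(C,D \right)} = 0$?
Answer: $-15458$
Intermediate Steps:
$A{\left(r,G \right)} = 0$ ($A{\left(r,G \right)} = 4 - \left(0 - -4\right) = 4 - \left(0 + 4\right) = 4 - 4 = 0$)
$y = -118$ ($y = -2 - 116 = -118$)
$A{\left(11,J{\left(6,1 \right)} \right)} + 131 y = 0 + 131 \left(-118\right) = 0 - 15458 = -15458$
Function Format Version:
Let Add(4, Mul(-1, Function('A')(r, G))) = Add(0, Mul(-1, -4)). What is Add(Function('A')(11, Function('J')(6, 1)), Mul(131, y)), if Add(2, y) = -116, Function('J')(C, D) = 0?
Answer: -15458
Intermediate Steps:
Function('A')(r, G) = 0 (Function('A')(r, G) = Add(4, Mul(-1, Add(0, Mul(-1, -4)))) = Add(4, Mul(-1, Add(0, 4))) = Add(4, Mul(-1, 4)) = Add(4, -4) = 0)
y = -118 (y = Add(-2, -116) = -118)
Add(Function('A')(11, Function('J')(6, 1)), Mul(131, y)) = Add(0, Mul(131, -118)) = Add(0, -15458) = -15458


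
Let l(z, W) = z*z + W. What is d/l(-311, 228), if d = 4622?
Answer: 4622/96949 ≈ 0.047675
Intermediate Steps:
l(z, W) = W + z**2 (l(z, W) = z**2 + W = W + z**2)
d/l(-311, 228) = 4622/(228 + (-311)**2) = 4622/(228 + 96721) = 4622/96949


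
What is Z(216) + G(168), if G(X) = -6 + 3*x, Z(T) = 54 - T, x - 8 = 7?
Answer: -123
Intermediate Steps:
x = 15 (x = 8 + 7 = 15)
G(X) = 39 (G(X) = -6 + 3*15 = -6 + 45 = 39)
Z(216) + G(168) = (54 - 1*216) + 39 = (54 - 216) + 39 = -162 + 39 = -123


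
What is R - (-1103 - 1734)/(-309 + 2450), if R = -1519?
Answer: -3249342/2141 ≈ -1517.7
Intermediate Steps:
R - (-1103 - 1734)/(-309 + 2450) = -1519 - (-1103 - 1734)/(-309 + 2450) = -1519 - (-2837)/2141 = -1519 - 1*(-2837/2141) = -1519 + 2837/2141 = -3249342/2141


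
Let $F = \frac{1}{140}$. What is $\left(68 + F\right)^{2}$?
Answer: $\frac{90649441}{19600} \approx 4625.0$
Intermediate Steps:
$F = \frac{1}{140} \approx 0.0071429$
$\left(68 + F\right)^{2} = \left(68 + \frac{1}{140}\right)^{2} = \left(\frac{9521}{140}\right)^{2} = \frac{90649441}{19600}$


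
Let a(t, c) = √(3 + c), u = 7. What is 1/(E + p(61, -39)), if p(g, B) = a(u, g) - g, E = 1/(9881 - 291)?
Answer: -9590/508269 ≈ -0.018868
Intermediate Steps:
E = 1/9590 ≈ 0.00010428
p(g, B) = √(3 + g) - g
1/(E + p(61, -39)) = 1/(1/9590 + (√(3 + 61) - 1*61)) = 1/(1/9590 + (√64 - 61)) = 1/(1/9590 + (8 - 61)) = 1/(1/9590 - 53) = 1/(-508269/9590) = -9590/508269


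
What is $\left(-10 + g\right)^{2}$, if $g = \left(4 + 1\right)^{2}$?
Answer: $225$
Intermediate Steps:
$g = 25$ ($g = 5^{2} = 25$)
$\left(-10 + g\right)^{2} = \left(-10 + 25\right)^{2} = 15^{2} = 225$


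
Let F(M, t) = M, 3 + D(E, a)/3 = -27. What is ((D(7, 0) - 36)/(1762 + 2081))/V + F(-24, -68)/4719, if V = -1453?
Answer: -705918/139419709 ≈ -0.0050633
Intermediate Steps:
D(E, a) = -90 (D(E, a) = -9 + 3*(-27) = -9 - 81 = -90)
((D(7, 0) - 36)/(1762 + 2081))/V + F(-24, -68)/4719 = ((-90 - 36)/(1762 + 2081))/(-1453) - 24/4719 = -126/3843*(-1/1453) - 24*1/4719 = -126*1/3843*(-1/1453) - 8/1573 = -2/61*(-1/1453) - 8/1573 = 2/88633 - 8/1573 = -705918/139419709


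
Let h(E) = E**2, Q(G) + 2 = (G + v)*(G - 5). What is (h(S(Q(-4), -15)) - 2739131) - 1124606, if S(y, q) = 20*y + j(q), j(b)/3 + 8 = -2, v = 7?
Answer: -3491637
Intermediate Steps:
j(b) = -30 (j(b) = -24 + 3*(-2) = -24 - 6 = -30)
Q(G) = -2 + (-5 + G)*(7 + G) (Q(G) = -2 + (G + 7)*(G - 5) = -2 + (7 + G)*(-5 + G) = -2 + (-5 + G)*(7 + G))
S(y, q) = -30 + 20*y (S(y, q) = 20*y - 30 = -30 + 20*y)
(h(S(Q(-4), -15)) - 2739131) - 1124606 = ((-30 + 20*(-37 + (-4)**2 + 2*(-4)))**2 - 2739131) - 1124606 = ((-30 + 20*(-37 + 16 - 8))**2 - 2739131) - 1124606 = ((-30 + 20*(-29))**2 - 2739131) - 1124606 = ((-30 - 580)**2 - 2739131) - 1124606 = ((-610)**2 - 2739131) - 1124606 = (372100 - 2739131) - 1124606 = -2367031 - 1124606 = -3491637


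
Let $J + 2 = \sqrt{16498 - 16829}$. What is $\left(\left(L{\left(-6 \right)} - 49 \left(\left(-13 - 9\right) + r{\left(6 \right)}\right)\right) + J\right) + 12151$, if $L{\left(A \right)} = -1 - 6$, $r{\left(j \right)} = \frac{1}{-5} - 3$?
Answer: $\frac{66884}{5} + i \sqrt{331} \approx 13377.0 + 18.193 i$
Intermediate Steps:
$r{\left(j \right)} = - \frac{16}{5}$ ($r{\left(j \right)} = - \frac{1}{5} - 3 = - \frac{16}{5}$)
$L{\left(A \right)} = -7$ ($L{\left(A \right)} = -1 - 6 = -7$)
$J = -2 + i \sqrt{331}$ ($J = -2 + \sqrt{16498 - 16829} = -2 + \sqrt{-331} = -2 + i \sqrt{331} \approx -2.0 + 18.193 i$)
$\left(\left(L{\left(-6 \right)} - 49 \left(\left(-13 - 9\right) + r{\left(6 \right)}\right)\right) + J\right) + 12151 = \left(\left(-7 - 49 \left(\left(-13 - 9\right) - \frac{16}{5}\right)\right) - \left(2 - i \sqrt{331}\right)\right) + 12151 = \left(\left(-7 - 49 \left(-22 - \frac{16}{5}\right)\right) - \left(2 - i \sqrt{331}\right)\right) + 12151 = \left(\left(-7 - - \frac{6174}{5}\right) - \left(2 - i \sqrt{331}\right)\right) + 12151 = \left(\left(-7 + \frac{6174}{5}\right) - \left(2 - i \sqrt{331}\right)\right) + 12151 = \left(\frac{6139}{5} - \left(2 - i \sqrt{331}\right)\right) + 12151 = \left(\frac{6129}{5} + i \sqrt{331}\right) + 12151 = \frac{66884}{5} + i \sqrt{331}$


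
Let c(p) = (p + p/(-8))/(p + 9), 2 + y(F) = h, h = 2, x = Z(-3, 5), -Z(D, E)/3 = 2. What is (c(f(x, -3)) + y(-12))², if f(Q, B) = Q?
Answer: 49/16 ≈ 3.0625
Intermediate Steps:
Z(D, E) = -6 (Z(D, E) = -3*2 = -6)
x = -6
y(F) = 0 (y(F) = -2 + 2 = 0)
c(p) = 7*p/(8*(9 + p)) (c(p) = (p + p*(-⅛))/(9 + p) = (p - p/8)/(9 + p) = (7*p/8)/(9 + p) = 7*p/(8*(9 + p)))
(c(f(x, -3)) + y(-12))² = ((7/8)*(-6)/(9 - 6) + 0)² = ((7/8)*(-6)/3 + 0)² = ((7/8)*(-6)*(⅓) + 0)² = (-7/4 + 0)² = (-7/4)² = 49/16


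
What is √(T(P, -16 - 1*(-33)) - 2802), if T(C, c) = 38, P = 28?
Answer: 2*I*√691 ≈ 52.574*I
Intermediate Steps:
√(T(P, -16 - 1*(-33)) - 2802) = √(38 - 2802) = √(-2764) = 2*I*√691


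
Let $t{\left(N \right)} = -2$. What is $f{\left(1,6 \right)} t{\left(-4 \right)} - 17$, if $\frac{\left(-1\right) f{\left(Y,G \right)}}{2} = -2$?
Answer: $-25$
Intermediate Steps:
$f{\left(Y,G \right)} = 4$ ($f{\left(Y,G \right)} = \left(-2\right) \left(-2\right) = 4$)
$f{\left(1,6 \right)} t{\left(-4 \right)} - 17 = 4 \left(-2\right) - 17 = -8 - 17 = -25$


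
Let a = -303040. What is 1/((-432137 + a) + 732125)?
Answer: -1/3052 ≈ -0.00032765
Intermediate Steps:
1/((-432137 + a) + 732125) = 1/((-432137 - 303040) + 732125) = 1/(-735177 + 732125) = 1/(-3052) = -1/3052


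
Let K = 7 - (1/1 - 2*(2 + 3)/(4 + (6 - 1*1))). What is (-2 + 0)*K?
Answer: -128/9 ≈ -14.222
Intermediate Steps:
K = 64/9 (K = 7 - (1*1 - 2*5/(4 + (6 - 1))) = 7 - (1 - 2*5/(4 + 5)) = 7 - (1 - 2/(9*(⅕))) = 7 - (1 - 2/9/5) = 7 - (1 - 2*5/9) = 7 - (1 - 10/9) = 7 - 1*(-⅑) = 7 + ⅑ = 64/9 ≈ 7.1111)
(-2 + 0)*K = (-2 + 0)*(64/9) = -2*64/9 = -128/9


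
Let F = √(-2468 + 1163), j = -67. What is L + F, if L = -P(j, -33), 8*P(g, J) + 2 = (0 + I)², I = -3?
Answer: -7/8 + 3*I*√145 ≈ -0.875 + 36.125*I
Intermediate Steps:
P(g, J) = 7/8 (P(g, J) = -¼ + (0 - 3)²/8 = -¼ + (⅛)*(-3)² = -¼ + (⅛)*9 = -¼ + 9/8 = 7/8)
F = 3*I*√145 (F = √(-1305) = 3*I*√145 ≈ 36.125*I)
L = -7/8 (L = -1*7/8 = -7/8 ≈ -0.87500)
L + F = -7/8 + 3*I*√145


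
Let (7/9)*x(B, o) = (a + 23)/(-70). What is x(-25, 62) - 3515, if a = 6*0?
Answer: -1722557/490 ≈ -3515.4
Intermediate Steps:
a = 0
x(B, o) = -207/490 (x(B, o) = 9*((0 + 23)/(-70))/7 = 9*(23*(-1/70))/7 = (9/7)*(-23/70) = -207/490)
x(-25, 62) - 3515 = -207/490 - 3515 = -1722557/490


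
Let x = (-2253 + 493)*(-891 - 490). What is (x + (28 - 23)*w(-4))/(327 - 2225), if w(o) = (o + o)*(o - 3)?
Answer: -1215420/949 ≈ -1280.7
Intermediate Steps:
w(o) = 2*o*(-3 + o) (w(o) = (2*o)*(-3 + o) = 2*o*(-3 + o))
x = 2430560 (x = -1760*(-1381) = 2430560)
(x + (28 - 23)*w(-4))/(327 - 2225) = (2430560 + (28 - 23)*(2*(-4)*(-3 - 4)))/(327 - 2225) = (2430560 + 5*(2*(-4)*(-7)))/(-1898) = (2430560 + 5*56)*(-1/1898) = (2430560 + 280)*(-1/1898) = 2430840*(-1/1898) = -1215420/949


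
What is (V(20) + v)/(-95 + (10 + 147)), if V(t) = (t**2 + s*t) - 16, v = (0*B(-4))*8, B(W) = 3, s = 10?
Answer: 292/31 ≈ 9.4194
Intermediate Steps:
v = 0 (v = (0*3)*8 = 0*8 = 0)
V(t) = -16 + t**2 + 10*t (V(t) = (t**2 + 10*t) - 16 = -16 + t**2 + 10*t)
(V(20) + v)/(-95 + (10 + 147)) = ((-16 + 20**2 + 10*20) + 0)/(-95 + (10 + 147)) = ((-16 + 400 + 200) + 0)/(-95 + 157) = (584 + 0)/62 = 584*(1/62) = 292/31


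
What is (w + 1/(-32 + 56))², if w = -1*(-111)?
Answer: 7102225/576 ≈ 12330.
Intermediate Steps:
w = 111
(w + 1/(-32 + 56))² = (111 + 1/(-32 + 56))² = (111 + 1/24)² = (2665/24)² = 7102225/576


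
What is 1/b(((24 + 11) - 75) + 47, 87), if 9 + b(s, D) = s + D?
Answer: 1/85 ≈ 0.011765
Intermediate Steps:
b(s, D) = -9 + D + s (b(s, D) = -9 + (s + D) = -9 + (D + s) = -9 + D + s)
1/b(((24 + 11) - 75) + 47, 87) = 1/(-9 + 87 + (((24 + 11) - 75) + 47)) = 1/(-9 + 87 + ((35 - 75) + 47)) = 1/(-9 + 87 + (-40 + 47)) = 1/(-9 + 87 + 7) = 1/85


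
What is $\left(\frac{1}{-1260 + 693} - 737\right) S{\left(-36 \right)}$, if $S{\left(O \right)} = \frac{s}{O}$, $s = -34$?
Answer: $- \frac{3551980}{5103} \approx -696.06$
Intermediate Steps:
$S{\left(O \right)} = - \frac{34}{O}$
$\left(\frac{1}{-1260 + 693} - 737\right) S{\left(-36 \right)} = \left(\frac{1}{-1260 + 693} - 737\right) \left(- \frac{34}{-36}\right) = \left(\frac{1}{-567} - 737\right) \left(\left(-34\right) \left(- \frac{1}{36}\right)\right) = \left(- \frac{1}{567} - 737\right) \frac{17}{18} = \left(- \frac{417880}{567}\right) \frac{17}{18} = - \frac{3551980}{5103}$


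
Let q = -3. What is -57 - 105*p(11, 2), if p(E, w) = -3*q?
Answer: -1002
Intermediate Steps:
p(E, w) = 9 (p(E, w) = -3*(-3) = 9)
-57 - 105*p(11, 2) = -57 - 105*9 = -57 - 945 = -1002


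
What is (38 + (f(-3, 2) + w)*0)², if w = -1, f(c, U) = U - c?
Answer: 1444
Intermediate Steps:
(38 + (f(-3, 2) + w)*0)² = (38 + ((2 - 1*(-3)) - 1)*0)² = (38 + ((2 + 3) - 1)*0)² = (38 + (5 - 1)*0)² = (38 + 4*0)² = (38 + 0)² = 38² = 1444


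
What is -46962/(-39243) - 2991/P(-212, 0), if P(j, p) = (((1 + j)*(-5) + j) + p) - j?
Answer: -22610301/13800455 ≈ -1.6384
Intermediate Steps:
P(j, p) = -5 + p - 5*j (P(j, p) = (((-5 - 5*j) + j) + p) - j = ((-5 - 4*j) + p) - j = (-5 + p - 4*j) - j = -5 + p - 5*j)
-46962/(-39243) - 2991/P(-212, 0) = -46962/(-39243) - 2991/(-5 + 0 - 5*(-212)) = -46962*(-1/39243) - 2991/(-5 + 0 + 1060) = 15654/13081 - 2991/1055 = -22610301/13800455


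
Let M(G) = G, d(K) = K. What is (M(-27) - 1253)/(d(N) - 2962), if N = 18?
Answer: 10/23 ≈ 0.43478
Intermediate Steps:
(M(-27) - 1253)/(d(N) - 2962) = (-27 - 1253)/(18 - 2962) = -1280/(-2944) = -1280*(-1/2944) = 10/23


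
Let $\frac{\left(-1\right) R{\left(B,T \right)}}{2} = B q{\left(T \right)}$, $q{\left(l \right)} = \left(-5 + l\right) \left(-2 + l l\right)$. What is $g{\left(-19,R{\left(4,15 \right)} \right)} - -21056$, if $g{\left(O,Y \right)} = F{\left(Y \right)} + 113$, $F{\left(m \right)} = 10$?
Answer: $21179$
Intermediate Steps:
$q{\left(l \right)} = \left(-5 + l\right) \left(-2 + l^{2}\right)$
$R{\left(B,T \right)} = - 2 B \left(10 + T^{3} - 5 T^{2} - 2 T\right)$
$g{\left(O,Y \right)} = 123$ ($g{\left(O,Y \right)} = 10 + 113 = 123$)
$g{\left(-19,R{\left(4,15 \right)} \right)} - -21056 = 123 - -21056 = 123 + 21056 = 21179$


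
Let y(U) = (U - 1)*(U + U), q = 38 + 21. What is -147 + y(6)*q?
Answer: 3393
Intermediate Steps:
q = 59
y(U) = 2*U*(-1 + U) (y(U) = (-1 + U)*(2*U) = 2*U*(-1 + U))
-147 + y(6)*q = -147 + (2*6*(-1 + 6))*59 = -147 + (2*6*5)*59 = -147 + 60*59 = -147 + 3540 = 3393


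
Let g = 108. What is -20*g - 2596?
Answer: -4756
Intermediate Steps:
-20*g - 2596 = -20*108 - 2596 = -2160 - 2596 = -4756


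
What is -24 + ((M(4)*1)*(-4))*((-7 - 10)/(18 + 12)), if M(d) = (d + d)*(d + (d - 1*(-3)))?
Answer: 2632/15 ≈ 175.47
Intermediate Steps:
M(d) = 2*d*(3 + 2*d) (M(d) = (2*d)*(d + (d + 3)) = (2*d)*(d + (3 + d)) = (2*d)*(3 + 2*d) = 2*d*(3 + 2*d))
-24 + ((M(4)*1)*(-4))*((-7 - 10)/(18 + 12)) = -24 + (((2*4*(3 + 2*4))*1)*(-4))*((-7 - 10)/(18 + 12)) = -24 + (((2*4*(3 + 8))*1)*(-4))*(-17/30) = -24 + (((2*4*11)*1)*(-4))*(-17*1/30) = -24 + ((88*1)*(-4))*(-17/30) = -24 + (88*(-4))*(-17/30) = -24 - 352*(-17/30) = -24 + 2992/15 = 2632/15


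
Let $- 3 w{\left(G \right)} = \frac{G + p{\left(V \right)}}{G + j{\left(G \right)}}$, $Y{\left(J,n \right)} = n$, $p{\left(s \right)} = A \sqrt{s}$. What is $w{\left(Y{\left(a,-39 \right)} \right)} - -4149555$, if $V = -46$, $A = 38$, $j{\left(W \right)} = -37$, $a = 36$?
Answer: $\frac{315366167}{76} + \frac{i \sqrt{46}}{6} \approx 4.1496 \cdot 10^{6} + 1.1304 i$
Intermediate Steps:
$p{\left(s \right)} = 38 \sqrt{s}$
$w{\left(G \right)} = - \frac{G + 38 i \sqrt{46}}{3 \left(-37 + G\right)}$ ($w{\left(G \right)} = - \frac{\left(G + 38 \sqrt{-46}\right) \frac{1}{G - 37}}{3} = - \frac{\left(G + 38 i \sqrt{46}\right) \frac{1}{-37 + G}}{3} = - \frac{\frac{1}{-37 + G} \left(G + 38 i \sqrt{46}\right)}{3} = - \frac{G + 38 i \sqrt{46}}{3 \left(-37 + G\right)}$)
$w{\left(Y{\left(a,-39 \right)} \right)} - -4149555 = \frac{\left(-1\right) \left(-39\right) - 38 i \sqrt{46}}{3 \left(-37 - 39\right)} - -4149555 = \frac{39 - 38 i \sqrt{46}}{3 \left(-76\right)} + 4149555 = \frac{1}{3} \left(- \frac{1}{76}\right) \left(39 - 38 i \sqrt{46}\right) + 4149555 = \left(- \frac{13}{76} + \frac{i \sqrt{46}}{6}\right) + 4149555 = \frac{315366167}{76} + \frac{i \sqrt{46}}{6}$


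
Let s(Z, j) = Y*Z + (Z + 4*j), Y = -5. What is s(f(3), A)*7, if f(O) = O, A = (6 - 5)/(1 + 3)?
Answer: -77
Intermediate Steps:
A = ¼ (A = 1/4 = 1*(¼) = ¼ ≈ 0.25000)
s(Z, j) = -4*Z + 4*j (s(Z, j) = -5*Z + (Z + 4*j) = -4*Z + 4*j)
s(f(3), A)*7 = (-4*3 + 4*(¼))*7 = (-12 + 1)*7 = -11*7 = -77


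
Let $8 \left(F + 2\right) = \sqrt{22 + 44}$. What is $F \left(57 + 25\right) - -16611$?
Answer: $16447 + \frac{41 \sqrt{66}}{4} \approx 16530.0$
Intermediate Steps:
$F = -2 + \frac{\sqrt{66}}{8}$ ($F = -2 + \frac{\sqrt{22 + 44}}{8} = -2 + \frac{\sqrt{66}}{8} \approx -0.9845$)
$F \left(57 + 25\right) - -16611 = \left(-2 + \frac{\sqrt{66}}{8}\right) \left(57 + 25\right) - -16611 = \left(-2 + \frac{\sqrt{66}}{8}\right) 82 + 16611 = \left(-164 + \frac{41 \sqrt{66}}{4}\right) + 16611 = 16447 + \frac{41 \sqrt{66}}{4}$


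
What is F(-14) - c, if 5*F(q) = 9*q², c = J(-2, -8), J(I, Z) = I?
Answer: 1774/5 ≈ 354.80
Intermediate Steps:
c = -2
F(q) = 9*q²/5 (F(q) = (9*q²)/5 = 9*q²/5)
F(-14) - c = (9/5)*(-14)² - 1*(-2) = (9/5)*196 + 2 = 1764/5 + 2 = 1774/5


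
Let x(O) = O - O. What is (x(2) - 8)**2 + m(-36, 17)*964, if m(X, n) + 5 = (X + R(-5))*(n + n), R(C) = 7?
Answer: -955260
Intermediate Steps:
x(O) = 0
m(X, n) = -5 + 2*n*(7 + X) (m(X, n) = -5 + (X + 7)*(n + n) = -5 + (7 + X)*(2*n) = -5 + 2*n*(7 + X))
(x(2) - 8)**2 + m(-36, 17)*964 = (0 - 8)**2 + (-5 + 14*17 + 2*(-36)*17)*964 = (-8)**2 + (-5 + 238 - 1224)*964 = 64 - 991*964 = 64 - 955324 = -955260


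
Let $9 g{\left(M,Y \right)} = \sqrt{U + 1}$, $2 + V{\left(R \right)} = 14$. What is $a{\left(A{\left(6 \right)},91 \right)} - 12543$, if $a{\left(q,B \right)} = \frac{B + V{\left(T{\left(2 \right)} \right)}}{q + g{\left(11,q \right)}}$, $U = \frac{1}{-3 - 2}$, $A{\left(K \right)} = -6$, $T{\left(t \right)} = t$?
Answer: $- \frac{91538529}{7288} - \frac{927 \sqrt{5}}{7288} \approx -12560.0$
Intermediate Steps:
$U = - \frac{1}{5}$ ($U = \frac{1}{-5} = - \frac{1}{5} \approx -0.2$)
$V{\left(R \right)} = 12$ ($V{\left(R \right)} = -2 + 14 = 12$)
$g{\left(M,Y \right)} = \frac{2 \sqrt{5}}{45}$ ($g{\left(M,Y \right)} = \frac{\sqrt{- \frac{1}{5} + 1}}{9} = \frac{\sqrt{\frac{4}{5}}}{9} = \frac{\frac{2}{5} \sqrt{5}}{9} = \frac{2 \sqrt{5}}{45}$)
$a{\left(q,B \right)} = \frac{12 + B}{q + \frac{2 \sqrt{5}}{45}}$ ($a{\left(q,B \right)} = \frac{B + 12}{q + \frac{2 \sqrt{5}}{45}} = \frac{12 + B}{q + \frac{2 \sqrt{5}}{45}}$)
$a{\left(A{\left(6 \right)},91 \right)} - 12543 = \frac{45 \left(12 + 91\right)}{2 \sqrt{5} + 45 \left(-6\right)} - 12543 = 45 \frac{1}{2 \sqrt{5} - 270} \cdot 103 - 12543 = 45 \frac{1}{-270 + 2 \sqrt{5}} \cdot 103 - 12543 = \frac{4635}{-270 + 2 \sqrt{5}} - 12543 = -12543 + \frac{4635}{-270 + 2 \sqrt{5}}$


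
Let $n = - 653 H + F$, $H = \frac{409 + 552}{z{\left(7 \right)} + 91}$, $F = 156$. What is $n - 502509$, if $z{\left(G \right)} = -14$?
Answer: $- \frac{39308714}{77} \approx -5.105 \cdot 10^{5}$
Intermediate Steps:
$H = \frac{961}{77}$ ($H = \frac{409 + 552}{-14 + 91} = \frac{961}{77} \approx 12.481$)
$n = - \frac{615521}{77}$ ($n = \left(-653\right) \frac{961}{77} + 156 = - \frac{627533}{77} + 156 = - \frac{615521}{77} \approx -7993.8$)
$n - 502509 = - \frac{615521}{77} - 502509 = - \frac{39308714}{77}$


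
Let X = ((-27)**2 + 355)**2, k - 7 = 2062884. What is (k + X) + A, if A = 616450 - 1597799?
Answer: 2256598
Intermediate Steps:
A = -981349
k = 2062891 (k = 7 + 2062884 = 2062891)
X = 1175056 (X = (729 + 355)**2 = 1084**2 = 1175056)
(k + X) + A = (2062891 + 1175056) - 981349 = 3237947 - 981349 = 2256598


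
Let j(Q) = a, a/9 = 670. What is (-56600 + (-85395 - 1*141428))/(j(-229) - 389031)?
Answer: 283423/383001 ≈ 0.74001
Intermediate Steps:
a = 6030 (a = 9*670 = 6030)
j(Q) = 6030
(-56600 + (-85395 - 1*141428))/(j(-229) - 389031) = (-56600 + (-85395 - 1*141428))/(6030 - 389031) = (-56600 + (-85395 - 141428))/(-383001) = (-56600 - 226823)*(-1/383001) = -283423*(-1/383001) = 283423/383001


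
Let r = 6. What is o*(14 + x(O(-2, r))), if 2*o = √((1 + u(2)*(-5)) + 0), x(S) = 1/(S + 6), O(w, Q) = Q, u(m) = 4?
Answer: 169*I*√19/24 ≈ 30.694*I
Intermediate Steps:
x(S) = 1/(6 + S)
o = I*√19/2 (o = √((1 + 4*(-5)) + 0)/2 = √((1 - 20) + 0)/2 = √(-19 + 0)/2 = √(-19)/2 = (I*√19)/2 = I*√19/2 ≈ 2.1795*I)
o*(14 + x(O(-2, r))) = (I*√19/2)*(14 + 1/(6 + 6)) = (I*√19/2)*(14 + 1/12) = (I*√19/2)*(169/12) = 169*I*√19/24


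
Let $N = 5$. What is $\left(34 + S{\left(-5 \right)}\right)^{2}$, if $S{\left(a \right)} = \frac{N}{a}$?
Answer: $1089$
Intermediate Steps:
$S{\left(a \right)} = \frac{5}{a}$
$\left(34 + S{\left(-5 \right)}\right)^{2} = \left(34 + \frac{5}{-5}\right)^{2} = \left(34 + 5 \left(- \frac{1}{5}\right)\right)^{2} = \left(34 - 1\right)^{2} = 33^{2} = 1089$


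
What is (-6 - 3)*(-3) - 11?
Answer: 16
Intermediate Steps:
(-6 - 3)*(-3) - 11 = -9*(-3) - 11 = 27 - 11 = 16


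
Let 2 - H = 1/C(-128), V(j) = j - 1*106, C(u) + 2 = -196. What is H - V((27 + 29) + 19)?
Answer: 6535/198 ≈ 33.005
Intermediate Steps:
C(u) = -198 (C(u) = -2 - 196 = -198)
V(j) = -106 + j (V(j) = j - 106 = -106 + j)
H = 397/198 (H = 2 - 1/(-198) = 2 - 1*(-1/198) = 2 + 1/198 = 397/198 ≈ 2.0051)
H - V((27 + 29) + 19) = 397/198 - (-106 + ((27 + 29) + 19)) = 397/198 - (-106 + (56 + 19)) = 397/198 - (-106 + 75) = 397/198 - 1*(-31) = 397/198 + 31 = 6535/198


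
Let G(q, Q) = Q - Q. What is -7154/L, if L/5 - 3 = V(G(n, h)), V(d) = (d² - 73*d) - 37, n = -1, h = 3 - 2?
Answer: 3577/85 ≈ 42.082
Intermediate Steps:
h = 1
G(q, Q) = 0
V(d) = -37 + d² - 73*d
L = -170 (L = 15 + 5*(-37 + 0² - 73*0) = 15 + 5*(-37 + 0 + 0) = 15 + 5*(-37) = 15 - 185 = -170)
-7154/L = -7154/(-170) = -7154*(-1/170) = 3577/85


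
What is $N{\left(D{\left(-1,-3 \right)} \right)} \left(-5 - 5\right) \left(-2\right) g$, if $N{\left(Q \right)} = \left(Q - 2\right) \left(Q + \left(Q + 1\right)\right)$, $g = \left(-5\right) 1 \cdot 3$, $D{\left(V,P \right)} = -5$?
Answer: $-18900$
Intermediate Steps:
$g = -15$ ($g = \left(-5\right) 3 = -15$)
$N{\left(Q \right)} = \left(1 + 2 Q\right) \left(-2 + Q\right)$ ($N{\left(Q \right)} = \left(-2 + Q\right) \left(Q + \left(1 + Q\right)\right) = \left(-2 + Q\right) \left(1 + 2 Q\right) = \left(1 + 2 Q\right) \left(-2 + Q\right)$)
$N{\left(D{\left(-1,-3 \right)} \right)} \left(-5 - 5\right) \left(-2\right) g = \left(-2 - -15 + 2 \left(-5\right)^{2}\right) \left(-5 - 5\right) \left(-2\right) \left(-15\right) = \left(-2 + 15 + 2 \cdot 25\right) \left(\left(-10\right) \left(-2\right)\right) \left(-15\right) = \left(-2 + 15 + 50\right) 20 \left(-15\right) = 63 \cdot 20 \left(-15\right) = 1260 \left(-15\right) = -18900$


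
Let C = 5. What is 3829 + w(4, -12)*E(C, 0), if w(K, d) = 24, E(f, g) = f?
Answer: 3949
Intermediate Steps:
3829 + w(4, -12)*E(C, 0) = 3829 + 24*5 = 3829 + 120 = 3949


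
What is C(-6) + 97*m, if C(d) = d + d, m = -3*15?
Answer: -4377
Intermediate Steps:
m = -45
C(d) = 2*d
C(-6) + 97*m = 2*(-6) + 97*(-45) = -12 - 4365 = -4377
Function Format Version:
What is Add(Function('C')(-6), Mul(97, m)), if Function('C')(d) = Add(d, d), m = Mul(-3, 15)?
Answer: -4377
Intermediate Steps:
m = -45
Function('C')(d) = Mul(2, d)
Add(Function('C')(-6), Mul(97, m)) = Add(Mul(2, -6), Mul(97, -45)) = Add(-12, -4365) = -4377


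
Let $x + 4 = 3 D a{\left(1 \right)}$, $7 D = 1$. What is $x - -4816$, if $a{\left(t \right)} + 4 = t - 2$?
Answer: $\frac{33669}{7} \approx 4809.9$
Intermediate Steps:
$a{\left(t \right)} = -6 + t$ ($a{\left(t \right)} = -4 + \left(t - 2\right) = -4 + \left(-2 + t\right) = -6 + t$)
$D = \frac{1}{7}$ ($D = \frac{1}{7} \cdot 1 = \frac{1}{7} \approx 0.14286$)
$x = - \frac{43}{7}$ ($x = -4 + 3 \cdot \frac{1}{7} \left(-6 + 1\right) = -4 + \frac{3}{7} \left(-5\right) = -4 - \frac{15}{7} = - \frac{43}{7} \approx -6.1429$)
$x - -4816 = - \frac{43}{7} - -4816 = - \frac{43}{7} + 4816 = \frac{33669}{7}$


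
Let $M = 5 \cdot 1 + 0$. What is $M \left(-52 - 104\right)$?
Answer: $-780$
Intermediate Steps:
$M = 5$ ($M = 5 + 0 = 5$)
$M \left(-52 - 104\right) = 5 \left(-52 - 104\right) = 5 \left(-156\right) = -780$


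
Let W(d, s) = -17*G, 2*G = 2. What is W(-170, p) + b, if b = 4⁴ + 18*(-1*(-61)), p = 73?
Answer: 1337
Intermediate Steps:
G = 1 (G = (½)*2 = 1)
W(d, s) = -17 (W(d, s) = -17*1 = -17)
b = 1354 (b = 256 + 18*61 = 256 + 1098 = 1354)
W(-170, p) + b = -17 + 1354 = 1337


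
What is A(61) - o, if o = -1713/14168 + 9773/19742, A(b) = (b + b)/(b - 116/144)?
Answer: 45531607343/27550908616 ≈ 1.6526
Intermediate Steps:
A(b) = 2*b/(-29/36 + b) (A(b) = (2*b)/(b - 116*1/144) = (2*b)/(b - 29/36) = (2*b)/(-29/36 + b) = 2*b/(-29/36 + b))
o = 52322909/139852328 (o = -1713*1/14168 + 9773*(1/19742) = -1713/14168 + 9773/19742 = 52322909/139852328 ≈ 0.37413)
A(61) - o = 72*61/(-29 + 36*61) - 1*52322909/139852328 = 72*61/(-29 + 2196) - 52322909/139852328 = 72*61/2167 - 52322909/139852328 = 72*61*(1/2167) - 52322909/139852328 = 4392/2167 - 52322909/139852328 = 45531607343/27550908616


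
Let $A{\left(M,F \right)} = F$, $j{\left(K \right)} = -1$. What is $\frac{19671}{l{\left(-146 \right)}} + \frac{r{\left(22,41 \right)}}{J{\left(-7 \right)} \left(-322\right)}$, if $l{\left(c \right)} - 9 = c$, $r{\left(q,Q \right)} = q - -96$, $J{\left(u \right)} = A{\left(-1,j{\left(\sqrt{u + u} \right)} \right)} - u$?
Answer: $- \frac{19010269}{132342} \approx -143.65$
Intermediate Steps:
$J{\left(u \right)} = -1 - u$
$r{\left(q,Q \right)} = 96 + q$ ($r{\left(q,Q \right)} = q + 96 = 96 + q$)
$l{\left(c \right)} = 9 + c$
$\frac{19671}{l{\left(-146 \right)}} + \frac{r{\left(22,41 \right)}}{J{\left(-7 \right)} \left(-322\right)} = \frac{19671}{9 - 146} + \frac{96 + 22}{\left(-1 - -7\right) \left(-322\right)} = \frac{19671}{-137} + \frac{118}{\left(-1 + 7\right) \left(-322\right)} = 19671 \left(- \frac{1}{137}\right) + \frac{118}{6 \left(-322\right)} = - \frac{19671}{137} + \frac{118}{-1932} = - \frac{19671}{137} + 118 \left(- \frac{1}{1932}\right) = - \frac{19671}{137} - \frac{59}{966} = - \frac{19010269}{132342}$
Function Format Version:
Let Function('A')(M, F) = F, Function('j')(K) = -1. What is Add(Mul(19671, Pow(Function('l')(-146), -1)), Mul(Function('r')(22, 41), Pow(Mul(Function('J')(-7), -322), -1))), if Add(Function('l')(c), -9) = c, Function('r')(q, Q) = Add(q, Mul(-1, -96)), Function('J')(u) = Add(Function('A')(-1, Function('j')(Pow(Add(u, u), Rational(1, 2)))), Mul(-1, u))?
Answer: Rational(-19010269, 132342) ≈ -143.65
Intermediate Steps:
Function('J')(u) = Add(-1, Mul(-1, u))
Function('r')(q, Q) = Add(96, q) (Function('r')(q, Q) = Add(q, 96) = Add(96, q))
Function('l')(c) = Add(9, c)
Add(Mul(19671, Pow(Function('l')(-146), -1)), Mul(Function('r')(22, 41), Pow(Mul(Function('J')(-7), -322), -1))) = Add(Mul(19671, Pow(Add(9, -146), -1)), Mul(Add(96, 22), Pow(Mul(Add(-1, Mul(-1, -7)), -322), -1))) = Add(Mul(19671, Pow(-137, -1)), Mul(118, Pow(Mul(Add(-1, 7), -322), -1))) = Add(Mul(19671, Rational(-1, 137)), Mul(118, Pow(Mul(6, -322), -1))) = Add(Rational(-19671, 137), Mul(118, Pow(-1932, -1))) = Add(Rational(-19671, 137), Mul(118, Rational(-1, 1932))) = Add(Rational(-19671, 137), Rational(-59, 966)) = Rational(-19010269, 132342)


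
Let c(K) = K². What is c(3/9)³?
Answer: 1/729 ≈ 0.0013717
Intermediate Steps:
c(3/9)³ = ((3/9)²)³ = ((3*(⅑))²)³ = ((⅓)²)³ = (⅑)³ = 1/729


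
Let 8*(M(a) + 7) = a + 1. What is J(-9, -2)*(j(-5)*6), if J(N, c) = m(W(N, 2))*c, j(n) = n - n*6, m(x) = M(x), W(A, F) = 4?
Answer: 3825/2 ≈ 1912.5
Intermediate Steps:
M(a) = -55/8 + a/8 (M(a) = -7 + (a + 1)/8 = -7 + (1 + a)/8 = -7 + (⅛ + a/8) = -55/8 + a/8)
m(x) = -55/8 + x/8
j(n) = -5*n (j(n) = n - 6*n = -5*n)
J(N, c) = -51*c/8 (J(N, c) = (-55/8 + (⅛)*4)*c = (-55/8 + ½)*c = -51*c/8)
J(-9, -2)*(j(-5)*6) = (-51/8*(-2))*(-5*(-5)*6) = 51*(25*6)/4 = (51/4)*150 = 3825/2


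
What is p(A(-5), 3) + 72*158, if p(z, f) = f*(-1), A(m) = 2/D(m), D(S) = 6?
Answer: 11373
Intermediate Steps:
A(m) = ⅓ (A(m) = 2/6 = 2*(⅙) = ⅓)
p(z, f) = -f
p(A(-5), 3) + 72*158 = -1*3 + 72*158 = -3 + 11376 = 11373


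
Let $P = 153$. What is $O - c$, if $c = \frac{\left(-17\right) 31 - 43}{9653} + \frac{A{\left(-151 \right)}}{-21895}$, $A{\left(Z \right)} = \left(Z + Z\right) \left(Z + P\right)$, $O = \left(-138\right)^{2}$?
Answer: $\frac{26655645178}{1399685} \approx 19044.0$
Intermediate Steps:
$O = 19044$
$A{\left(Z \right)} = 2 Z \left(153 + Z\right)$ ($A{\left(Z \right)} = \left(Z + Z\right) \left(Z + 153\right) = 2 Z \left(153 + Z\right)$)
$c = - \frac{44038}{1399685}$ ($c = \frac{\left(-17\right) 31 - 43}{9653} + \frac{2 \left(-151\right) \left(153 - 151\right)}{-21895} = \left(-527 - 43\right) \frac{1}{9653} + 2 \left(-151\right) 2 \left(- \frac{1}{21895}\right) = \left(-570\right) \frac{1}{9653} - - \frac{4}{145} = - \frac{570}{9653} + \frac{4}{145} = - \frac{44038}{1399685} \approx -0.031463$)
$O - c = 19044 - - \frac{44038}{1399685} = 19044 + \frac{44038}{1399685} = \frac{26655645178}{1399685}$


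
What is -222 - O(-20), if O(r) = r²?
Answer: -622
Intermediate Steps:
-222 - O(-20) = -222 - 1*(-20)² = -222 - 1*400 = -222 - 400 = -622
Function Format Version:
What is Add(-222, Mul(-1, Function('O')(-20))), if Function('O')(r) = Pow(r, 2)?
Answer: -622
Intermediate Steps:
Add(-222, Mul(-1, Function('O')(-20))) = Add(-222, Mul(-1, Pow(-20, 2))) = Add(-222, Mul(-1, 400)) = Add(-222, -400) = -622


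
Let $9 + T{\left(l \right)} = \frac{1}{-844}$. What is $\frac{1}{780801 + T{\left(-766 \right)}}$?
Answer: $\frac{844}{658988447} \approx 1.2808 \cdot 10^{-6}$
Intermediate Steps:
$T{\left(l \right)} = - \frac{7597}{844}$ ($T{\left(l \right)} = -9 + \frac{1}{-844} = -9 - \frac{1}{844} = - \frac{7597}{844}$)
$\frac{1}{780801 + T{\left(-766 \right)}} = \frac{1}{780801 - \frac{7597}{844}} = \frac{1}{\frac{658988447}{844}} = \frac{844}{658988447}$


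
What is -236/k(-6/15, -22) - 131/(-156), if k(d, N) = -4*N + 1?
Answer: -25157/13884 ≈ -1.8119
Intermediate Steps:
k(d, N) = 1 - 4*N
-236/k(-6/15, -22) - 131/(-156) = -236/(1 - 4*(-22)) - 131/(-156) = -236/(1 + 88) - 131*(-1/156) = -236/89 + 131/156 = -25157/13884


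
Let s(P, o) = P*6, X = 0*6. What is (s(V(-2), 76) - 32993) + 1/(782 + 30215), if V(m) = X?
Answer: -1022684020/30997 ≈ -32993.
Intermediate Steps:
X = 0
V(m) = 0
s(P, o) = 6*P
(s(V(-2), 76) - 32993) + 1/(782 + 30215) = (6*0 - 32993) + 1/(782 + 30215) = (0 - 32993) + 1/30997 = -32993 + 1/30997 = -1022684020/30997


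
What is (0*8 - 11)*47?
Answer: -517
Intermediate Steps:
(0*8 - 11)*47 = (0 - 11)*47 = -11*47 = -517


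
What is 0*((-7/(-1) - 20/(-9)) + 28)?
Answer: 0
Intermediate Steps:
0*((-7/(-1) - 20/(-9)) + 28) = 0*((-7*(-1) - 20*(-⅑)) + 28) = 0*((7 + 20/9) + 28) = 0*(83/9 + 28) = 0*(335/9) = 0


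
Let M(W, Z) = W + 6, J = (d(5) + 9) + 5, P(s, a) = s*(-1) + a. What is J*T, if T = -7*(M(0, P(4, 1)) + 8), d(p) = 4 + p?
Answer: -2254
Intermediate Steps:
P(s, a) = a - s (P(s, a) = -s + a = a - s)
J = 23 (J = ((4 + 5) + 9) + 5 = (9 + 9) + 5 = 18 + 5 = 23)
M(W, Z) = 6 + W
T = -98 (T = -7*((6 + 0) + 8) = -7*(6 + 8) = -7*14 = -98)
J*T = 23*(-98) = -2254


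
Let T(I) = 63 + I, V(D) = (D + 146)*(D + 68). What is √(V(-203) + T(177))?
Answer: 23*√15 ≈ 89.079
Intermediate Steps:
V(D) = (68 + D)*(146 + D) (V(D) = (146 + D)*(68 + D) = (68 + D)*(146 + D))
√(V(-203) + T(177)) = √((9928 + (-203)² + 214*(-203)) + (63 + 177)) = √((9928 + 41209 - 43442) + 240) = √(7695 + 240) = √7935 = 23*√15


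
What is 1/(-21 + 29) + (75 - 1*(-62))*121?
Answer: 132617/8 ≈ 16577.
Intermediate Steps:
1/(-21 + 29) + (75 - 1*(-62))*121 = 1/8 + (75 + 62)*121 = ⅛ + 137*121 = ⅛ + 16577 = 132617/8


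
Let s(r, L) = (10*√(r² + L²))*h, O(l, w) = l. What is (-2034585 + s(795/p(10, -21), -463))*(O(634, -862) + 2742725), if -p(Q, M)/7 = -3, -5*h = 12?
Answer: -5581597071015 - 65840616*√10574306/7 ≈ -5.6122e+12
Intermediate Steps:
h = -12/5 (h = -⅕*12 = -12/5 ≈ -2.4000)
p(Q, M) = 21 (p(Q, M) = -7*(-3) = 21)
s(r, L) = -24*√(L² + r²) (s(r, L) = (10*√(r² + L²))*(-12/5) = (10*√(L² + r²))*(-12/5) = -24*√(L² + r²))
(-2034585 + s(795/p(10, -21), -463))*(O(634, -862) + 2742725) = (-2034585 - 24*√((-463)² + (795/21)²))*(634 + 2742725) = (-2034585 - 24*√(214369 + (795*(1/21))²))*2743359 = (-2034585 - 24*√(214369 + (265/7)²))*2743359 = (-2034585 - 24*√(214369 + 70225/49))*2743359 = (-2034585 - 24*√10574306/7)*2743359 = -5581597071015 - 65840616*√10574306/7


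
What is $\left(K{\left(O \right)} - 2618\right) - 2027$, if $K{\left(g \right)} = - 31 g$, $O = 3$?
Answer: $-4738$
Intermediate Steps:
$\left(K{\left(O \right)} - 2618\right) - 2027 = \left(\left(-31\right) 3 - 2618\right) - 2027 = \left(-93 - 2618\right) - 2027 = -2711 - 2027 = -4738$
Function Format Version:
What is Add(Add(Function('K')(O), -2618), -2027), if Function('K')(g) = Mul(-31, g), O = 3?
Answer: -4738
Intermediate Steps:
Add(Add(Function('K')(O), -2618), -2027) = Add(Add(Mul(-31, 3), -2618), -2027) = Add(Add(-93, -2618), -2027) = Add(-2711, -2027) = -4738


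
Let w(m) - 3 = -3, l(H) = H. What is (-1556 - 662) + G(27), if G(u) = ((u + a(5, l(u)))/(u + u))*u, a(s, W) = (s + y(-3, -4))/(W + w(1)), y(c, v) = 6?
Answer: -59516/27 ≈ -2204.3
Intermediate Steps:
w(m) = 0 (w(m) = 3 - 3 = 0)
a(s, W) = (6 + s)/W (a(s, W) = (s + 6)/(W + 0) = (6 + s)/W)
G(u) = u/2 + 11/(2*u) (G(u) = ((u + (6 + 5)/u)/(u + u))*u = ((u + 11/u)/((2*u)))*u = ((u + 11/u)*(1/(2*u)))*u = ((u + 11/u)/(2*u))*u = u/2 + 11/(2*u))
(-1556 - 662) + G(27) = (-1556 - 662) + (½)*(11 + 27²)/27 = -2218 + (½)*(1/27)*(11 + 729) = -2218 + (½)*(1/27)*740 = -2218 + 370/27 = -59516/27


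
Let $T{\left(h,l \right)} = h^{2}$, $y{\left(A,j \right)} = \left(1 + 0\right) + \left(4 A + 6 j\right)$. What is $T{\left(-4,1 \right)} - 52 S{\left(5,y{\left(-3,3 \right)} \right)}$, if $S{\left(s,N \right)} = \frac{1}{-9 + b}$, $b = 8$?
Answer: $68$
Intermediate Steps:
$y{\left(A,j \right)} = 1 + 4 A + 6 j$ ($y{\left(A,j \right)} = 1 + \left(4 A + 6 j\right) = 1 + 4 A + 6 j$)
$S{\left(s,N \right)} = -1$ ($S{\left(s,N \right)} = \frac{1}{-9 + 8} = \frac{1}{-1} = -1$)
$T{\left(-4,1 \right)} - 52 S{\left(5,y{\left(-3,3 \right)} \right)} = \left(-4\right)^{2} - -52 = 16 + 52 = 68$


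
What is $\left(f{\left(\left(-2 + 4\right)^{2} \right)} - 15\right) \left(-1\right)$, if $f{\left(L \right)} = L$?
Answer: $11$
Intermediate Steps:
$\left(f{\left(\left(-2 + 4\right)^{2} \right)} - 15\right) \left(-1\right) = \left(\left(-2 + 4\right)^{2} - 15\right) \left(-1\right) = \left(2^{2} - 15\right) \left(-1\right) = \left(4 - 15\right) \left(-1\right) = \left(-11\right) \left(-1\right) = 11$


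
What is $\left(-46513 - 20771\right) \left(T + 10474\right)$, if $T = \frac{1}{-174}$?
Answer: $- \frac{20437234650}{29} \approx -7.0473 \cdot 10^{8}$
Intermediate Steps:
$T = - \frac{1}{174} \approx -0.0057471$
$\left(-46513 - 20771\right) \left(T + 10474\right) = \left(-46513 - 20771\right) \left(- \frac{1}{174} + 10474\right) = \left(-67284\right) \frac{1822475}{174} = - \frac{20437234650}{29}$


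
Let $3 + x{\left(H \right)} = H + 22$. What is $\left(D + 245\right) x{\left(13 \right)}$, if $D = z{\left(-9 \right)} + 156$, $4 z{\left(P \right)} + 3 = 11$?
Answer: $12896$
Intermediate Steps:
$x{\left(H \right)} = 19 + H$ ($x{\left(H \right)} = -3 + \left(H + 22\right) = -3 + \left(22 + H\right) = 19 + H$)
$z{\left(P \right)} = 2$ ($z{\left(P \right)} = - \frac{3}{4} + \frac{1}{4} \cdot 11 = - \frac{3}{4} + \frac{11}{4} = 2$)
$D = 158$ ($D = 2 + 156 = 158$)
$\left(D + 245\right) x{\left(13 \right)} = \left(158 + 245\right) \left(19 + 13\right) = 403 \cdot 32 = 12896$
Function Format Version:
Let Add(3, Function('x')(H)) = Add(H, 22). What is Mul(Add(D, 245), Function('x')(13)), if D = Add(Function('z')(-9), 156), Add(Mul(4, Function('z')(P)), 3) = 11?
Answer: 12896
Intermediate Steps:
Function('x')(H) = Add(19, H) (Function('x')(H) = Add(-3, Add(H, 22)) = Add(-3, Add(22, H)) = Add(19, H))
Function('z')(P) = 2 (Function('z')(P) = Add(Rational(-3, 4), Mul(Rational(1, 4), 11)) = Add(Rational(-3, 4), Rational(11, 4)) = 2)
D = 158 (D = Add(2, 156) = 158)
Mul(Add(D, 245), Function('x')(13)) = Mul(Add(158, 245), Add(19, 13)) = Mul(403, 32) = 12896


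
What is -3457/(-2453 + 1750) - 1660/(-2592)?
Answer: 2531881/455544 ≈ 5.5579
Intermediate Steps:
-3457/(-2453 + 1750) - 1660/(-2592) = -3457/(-703) - 1660*(-1/2592) = -3457*(-1/703) + 415/648 = 3457/703 + 415/648 = 2531881/455544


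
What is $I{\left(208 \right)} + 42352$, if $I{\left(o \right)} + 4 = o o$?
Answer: $85612$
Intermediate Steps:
$I{\left(o \right)} = -4 + o^{2}$ ($I{\left(o \right)} = -4 + o o = -4 + o^{2}$)
$I{\left(208 \right)} + 42352 = \left(-4 + 208^{2}\right) + 42352 = \left(-4 + 43264\right) + 42352 = 43260 + 42352 = 85612$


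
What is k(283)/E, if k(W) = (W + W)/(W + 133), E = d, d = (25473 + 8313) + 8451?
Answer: 283/8785296 ≈ 3.2213e-5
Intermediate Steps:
d = 42237 (d = 33786 + 8451 = 42237)
E = 42237
k(W) = 2*W/(133 + W) (k(W) = (2*W)/(133 + W) = 2*W/(133 + W))
k(283)/E = (2*283/(133 + 283))/42237 = (2*283/416)*(1/42237) = (2*283*(1/416))*(1/42237) = (283/208)*(1/42237) = 283/8785296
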